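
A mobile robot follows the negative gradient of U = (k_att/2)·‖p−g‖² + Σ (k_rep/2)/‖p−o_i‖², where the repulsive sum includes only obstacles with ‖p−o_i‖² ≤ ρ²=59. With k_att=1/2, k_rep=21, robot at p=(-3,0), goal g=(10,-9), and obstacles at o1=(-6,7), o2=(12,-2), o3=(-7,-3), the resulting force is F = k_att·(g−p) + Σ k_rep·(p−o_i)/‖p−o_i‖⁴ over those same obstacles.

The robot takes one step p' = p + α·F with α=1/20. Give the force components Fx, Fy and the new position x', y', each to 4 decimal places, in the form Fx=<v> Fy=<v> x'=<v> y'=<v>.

F_att = 1/2·(g−p) = 1/2·(13,-9) = (6.5000,-4.5000)
o1: d²=58 ≤ ρ²=59; F_rep = 21·(3,-7)/58² = (0.0187,-0.0437)
o2: d²=229 > ρ²=59 → inactive
o3: d²=25 ≤ ρ²=59; F_rep = 21·(4,3)/25² = (0.1344,0.1008)
F = F_att + ΣF_rep = (6.6531,-4.4429)
p' = p + 1/20·F = (-2.6673,-0.2221)

Fx=6.6531 Fy=-4.4429 x'=-2.6673 y'=-0.2221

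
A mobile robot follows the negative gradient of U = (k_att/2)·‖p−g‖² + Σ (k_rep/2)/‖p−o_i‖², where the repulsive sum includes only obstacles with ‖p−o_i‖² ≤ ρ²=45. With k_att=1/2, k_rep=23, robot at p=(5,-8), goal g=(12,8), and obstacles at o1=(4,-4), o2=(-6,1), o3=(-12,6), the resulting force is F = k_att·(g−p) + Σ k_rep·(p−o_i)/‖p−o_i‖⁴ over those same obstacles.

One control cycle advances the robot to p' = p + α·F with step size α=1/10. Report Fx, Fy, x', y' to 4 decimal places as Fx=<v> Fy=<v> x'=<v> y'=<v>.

F_att = 1/2·(g−p) = 1/2·(7,16) = (3.5000,8.0000)
o1: d²=17 ≤ ρ²=45; F_rep = 23·(1,-4)/17² = (0.0796,-0.3183)
o2: d²=202 > ρ²=45 → inactive
o3: d²=485 > ρ²=45 → inactive
F = F_att + ΣF_rep = (3.5796,7.6817)
p' = p + 1/10·F = (5.3580,-7.2318)

Fx=3.5796 Fy=7.6817 x'=5.3580 y'=-7.2318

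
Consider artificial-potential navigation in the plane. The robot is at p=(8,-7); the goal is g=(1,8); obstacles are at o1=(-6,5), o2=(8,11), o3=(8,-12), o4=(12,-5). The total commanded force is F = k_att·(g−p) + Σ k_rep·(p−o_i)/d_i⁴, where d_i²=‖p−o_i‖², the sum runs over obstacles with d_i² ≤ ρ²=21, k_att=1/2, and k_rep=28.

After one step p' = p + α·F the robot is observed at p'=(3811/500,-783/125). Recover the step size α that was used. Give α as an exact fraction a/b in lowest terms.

F_att = 1/2·(g−p) = 1/2·(-7,15) = (-3.5000,7.5000)
o1: d²=340 > ρ²=21 → inactive
o2: d²=324 > ρ²=21 → inactive
o3: d²=25 > ρ²=21 → inactive
o4: d²=20 ≤ ρ²=21; F_rep = 28·(-4,-2)/20² = (-0.2800,-0.1400)
F = F_att + ΣF_rep = (-3.7800,7.3600)
Δp = p'−p = (-0.3780,0.7360); α = Δx/Fx = (-189/500) / (-189/50) = 1/10
check: Δy/Fy = (92/125) / (184/25) = 1/10 ✓

α = 1/10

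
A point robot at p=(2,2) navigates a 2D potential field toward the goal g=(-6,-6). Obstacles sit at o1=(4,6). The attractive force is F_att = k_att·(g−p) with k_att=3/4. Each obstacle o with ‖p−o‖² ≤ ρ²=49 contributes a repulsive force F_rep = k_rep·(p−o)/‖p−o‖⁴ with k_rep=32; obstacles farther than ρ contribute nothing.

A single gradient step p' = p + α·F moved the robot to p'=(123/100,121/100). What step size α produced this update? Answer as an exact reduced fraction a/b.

α = 1/8

F_att = 3/4·(g−p) = 3/4·(-8,-8) = (-6.0000,-6.0000)
o1: d²=20 ≤ ρ²=49; F_rep = 32·(-2,-4)/20² = (-0.1600,-0.3200)
F = F_att + ΣF_rep = (-6.1600,-6.3200)
Δp = p'−p = (-0.7700,-0.7900); α = Δx/Fx = (-77/100) / (-154/25) = 1/8
check: Δy/Fy = (-79/100) / (-158/25) = 1/8 ✓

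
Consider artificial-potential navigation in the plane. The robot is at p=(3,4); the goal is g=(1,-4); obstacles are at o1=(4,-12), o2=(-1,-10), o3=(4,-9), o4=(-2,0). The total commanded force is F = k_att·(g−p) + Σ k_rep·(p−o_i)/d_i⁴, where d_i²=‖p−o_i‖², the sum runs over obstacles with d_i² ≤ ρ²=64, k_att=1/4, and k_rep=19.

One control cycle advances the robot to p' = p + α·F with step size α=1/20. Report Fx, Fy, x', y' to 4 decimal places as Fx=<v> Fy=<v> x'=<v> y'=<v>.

F_att = 1/4·(g−p) = 1/4·(-2,-8) = (-0.5000,-2.0000)
o1: d²=257 > ρ²=64 → inactive
o2: d²=212 > ρ²=64 → inactive
o3: d²=170 > ρ²=64 → inactive
o4: d²=41 ≤ ρ²=64; F_rep = 19·(5,4)/41² = (0.0565,0.0452)
F = F_att + ΣF_rep = (-0.4435,-1.9548)
p' = p + 1/20·F = (2.9778,3.9023)

Fx=-0.4435 Fy=-1.9548 x'=2.9778 y'=3.9023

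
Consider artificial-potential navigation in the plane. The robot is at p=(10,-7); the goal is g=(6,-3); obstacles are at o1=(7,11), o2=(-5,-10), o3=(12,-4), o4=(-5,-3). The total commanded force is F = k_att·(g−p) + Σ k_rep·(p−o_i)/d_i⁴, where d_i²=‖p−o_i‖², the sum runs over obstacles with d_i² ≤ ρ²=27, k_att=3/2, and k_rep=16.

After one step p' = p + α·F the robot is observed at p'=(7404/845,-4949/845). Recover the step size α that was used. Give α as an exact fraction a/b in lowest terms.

F_att = 3/2·(g−p) = 3/2·(-4,4) = (-6.0000,6.0000)
o1: d²=333 > ρ²=27 → inactive
o2: d²=234 > ρ²=27 → inactive
o3: d²=13 ≤ ρ²=27; F_rep = 16·(-2,-3)/13² = (-0.1893,-0.2840)
o4: d²=241 > ρ²=27 → inactive
F = F_att + ΣF_rep = (-6.1893,5.7160)
Δp = p'−p = (-1.2379,1.1432); α = Δx/Fx = (-1046/845) / (-1046/169) = 1/5
check: Δy/Fy = (966/845) / (966/169) = 1/5 ✓

α = 1/5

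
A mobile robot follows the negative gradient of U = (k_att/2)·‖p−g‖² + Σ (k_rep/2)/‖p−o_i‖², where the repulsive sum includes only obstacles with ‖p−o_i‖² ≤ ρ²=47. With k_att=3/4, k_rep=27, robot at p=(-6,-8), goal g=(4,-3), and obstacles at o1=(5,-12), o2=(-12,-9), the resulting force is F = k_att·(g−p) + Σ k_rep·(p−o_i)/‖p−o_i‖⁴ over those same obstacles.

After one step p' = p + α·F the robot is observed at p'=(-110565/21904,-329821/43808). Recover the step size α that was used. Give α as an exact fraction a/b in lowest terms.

F_att = 3/4·(g−p) = 3/4·(10,5) = (7.5000,3.7500)
o1: d²=137 > ρ²=47 → inactive
o2: d²=37 ≤ ρ²=47; F_rep = 27·(6,1)/37² = (0.1183,0.0197)
F = F_att + ΣF_rep = (7.6183,3.7697)
Δp = p'−p = (0.9523,0.4712); α = Δx/Fx = (20859/21904) / (20859/2738) = 1/8
check: Δy/Fy = (20643/43808) / (20643/5476) = 1/8 ✓

α = 1/8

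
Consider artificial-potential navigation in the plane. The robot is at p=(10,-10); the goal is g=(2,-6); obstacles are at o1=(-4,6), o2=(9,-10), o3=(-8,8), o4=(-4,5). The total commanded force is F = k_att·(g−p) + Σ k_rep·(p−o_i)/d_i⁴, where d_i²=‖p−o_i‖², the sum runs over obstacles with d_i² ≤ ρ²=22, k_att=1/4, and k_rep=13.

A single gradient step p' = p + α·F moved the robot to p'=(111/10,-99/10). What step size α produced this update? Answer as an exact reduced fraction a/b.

F_att = 1/4·(g−p) = 1/4·(-8,4) = (-2.0000,1.0000)
o1: d²=452 > ρ²=22 → inactive
o2: d²=1 ≤ ρ²=22; F_rep = 13·(1,0)/1² = (13.0000,0.0000)
o3: d²=648 > ρ²=22 → inactive
o4: d²=421 > ρ²=22 → inactive
F = F_att + ΣF_rep = (11.0000,1.0000)
Δp = p'−p = (1.1000,0.1000); α = Δx/Fx = (11/10) / (11) = 1/10
check: Δy/Fy = (1/10) / (1) = 1/10 ✓

α = 1/10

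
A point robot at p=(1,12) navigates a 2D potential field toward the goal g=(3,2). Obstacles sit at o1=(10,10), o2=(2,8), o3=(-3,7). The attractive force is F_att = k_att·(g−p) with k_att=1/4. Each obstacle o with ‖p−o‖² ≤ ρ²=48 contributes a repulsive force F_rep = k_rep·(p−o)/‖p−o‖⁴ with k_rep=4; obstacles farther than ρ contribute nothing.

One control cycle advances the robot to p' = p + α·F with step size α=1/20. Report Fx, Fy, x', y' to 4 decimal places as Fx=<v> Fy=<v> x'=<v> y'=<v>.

Fx=0.4957 Fy=-2.4327 x'=1.0248 y'=11.8784

F_att = 1/4·(g−p) = 1/4·(2,-10) = (0.5000,-2.5000)
o1: d²=85 > ρ²=48 → inactive
o2: d²=17 ≤ ρ²=48; F_rep = 4·(-1,4)/17² = (-0.0138,0.0554)
o3: d²=41 ≤ ρ²=48; F_rep = 4·(4,5)/41² = (0.0095,0.0119)
F = F_att + ΣF_rep = (0.4957,-2.4327)
p' = p + 1/20·F = (1.0248,11.8784)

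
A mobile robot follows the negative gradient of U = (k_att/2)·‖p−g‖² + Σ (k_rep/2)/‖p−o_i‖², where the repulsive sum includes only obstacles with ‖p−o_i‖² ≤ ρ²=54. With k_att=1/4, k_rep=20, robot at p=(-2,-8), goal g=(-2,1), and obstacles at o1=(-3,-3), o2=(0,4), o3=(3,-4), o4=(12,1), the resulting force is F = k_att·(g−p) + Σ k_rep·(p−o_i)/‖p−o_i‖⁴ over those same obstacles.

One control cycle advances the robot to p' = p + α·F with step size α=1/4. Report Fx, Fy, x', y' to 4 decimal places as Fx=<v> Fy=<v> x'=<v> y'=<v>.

F_att = 1/4·(g−p) = 1/4·(0,9) = (0.0000,2.2500)
o1: d²=26 ≤ ρ²=54; F_rep = 20·(1,-5)/26² = (0.0296,-0.1479)
o2: d²=148 > ρ²=54 → inactive
o3: d²=41 ≤ ρ²=54; F_rep = 20·(-5,-4)/41² = (-0.0595,-0.0476)
o4: d²=277 > ρ²=54 → inactive
F = F_att + ΣF_rep = (-0.0299,2.0545)
p' = p + 1/4·F = (-2.0075,-7.4864)

Fx=-0.0299 Fy=2.0545 x'=-2.0075 y'=-7.4864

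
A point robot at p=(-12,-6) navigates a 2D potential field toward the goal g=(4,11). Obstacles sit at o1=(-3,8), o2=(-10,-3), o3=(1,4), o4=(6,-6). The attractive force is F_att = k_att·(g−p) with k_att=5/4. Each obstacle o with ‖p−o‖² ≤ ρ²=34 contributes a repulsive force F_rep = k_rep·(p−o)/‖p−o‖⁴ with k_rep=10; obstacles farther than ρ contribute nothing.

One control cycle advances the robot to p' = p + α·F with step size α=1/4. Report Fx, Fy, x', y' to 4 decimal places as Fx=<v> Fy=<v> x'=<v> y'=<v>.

F_att = 5/4·(g−p) = 5/4·(16,17) = (20.0000,21.2500)
o1: d²=277 > ρ²=34 → inactive
o2: d²=13 ≤ ρ²=34; F_rep = 10·(-2,-3)/13² = (-0.1183,-0.1775)
o3: d²=269 > ρ²=34 → inactive
o4: d²=324 > ρ²=34 → inactive
F = F_att + ΣF_rep = (19.8817,21.0725)
p' = p + 1/4·F = (-7.0296,-0.7319)

Fx=19.8817 Fy=21.0725 x'=-7.0296 y'=-0.7319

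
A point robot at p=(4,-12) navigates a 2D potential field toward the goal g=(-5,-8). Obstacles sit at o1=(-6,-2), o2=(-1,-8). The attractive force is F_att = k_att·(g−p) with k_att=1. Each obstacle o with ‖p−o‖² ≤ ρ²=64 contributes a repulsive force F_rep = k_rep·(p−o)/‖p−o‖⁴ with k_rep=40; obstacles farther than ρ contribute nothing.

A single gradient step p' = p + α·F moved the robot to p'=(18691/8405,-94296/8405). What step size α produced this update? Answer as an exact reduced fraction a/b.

α = 1/5

F_att = 1·(g−p) = 1·(-9,4) = (-9.0000,4.0000)
o1: d²=200 > ρ²=64 → inactive
o2: d²=41 ≤ ρ²=64; F_rep = 40·(5,-4)/41² = (0.1190,-0.0952)
F = F_att + ΣF_rep = (-8.8810,3.9048)
Δp = p'−p = (-1.7762,0.7810); α = Δx/Fx = (-14929/8405) / (-14929/1681) = 1/5
check: Δy/Fy = (6564/8405) / (6564/1681) = 1/5 ✓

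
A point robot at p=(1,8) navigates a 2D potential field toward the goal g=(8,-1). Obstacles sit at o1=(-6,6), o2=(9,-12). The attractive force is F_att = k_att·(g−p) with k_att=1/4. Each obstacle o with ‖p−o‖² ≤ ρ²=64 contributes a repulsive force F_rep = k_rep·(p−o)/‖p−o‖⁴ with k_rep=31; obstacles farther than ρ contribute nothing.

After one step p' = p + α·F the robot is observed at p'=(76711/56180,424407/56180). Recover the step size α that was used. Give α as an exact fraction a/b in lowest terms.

F_att = 1/4·(g−p) = 1/4·(7,-9) = (1.7500,-2.2500)
o1: d²=53 ≤ ρ²=64; F_rep = 31·(7,2)/53² = (0.0773,0.0221)
o2: d²=464 > ρ²=64 → inactive
F = F_att + ΣF_rep = (1.8273,-2.2279)
Δp = p'−p = (0.3655,-0.4456); α = Δx/Fx = (20531/56180) / (20531/11236) = 1/5
check: Δy/Fy = (-25033/56180) / (-25033/11236) = 1/5 ✓

α = 1/5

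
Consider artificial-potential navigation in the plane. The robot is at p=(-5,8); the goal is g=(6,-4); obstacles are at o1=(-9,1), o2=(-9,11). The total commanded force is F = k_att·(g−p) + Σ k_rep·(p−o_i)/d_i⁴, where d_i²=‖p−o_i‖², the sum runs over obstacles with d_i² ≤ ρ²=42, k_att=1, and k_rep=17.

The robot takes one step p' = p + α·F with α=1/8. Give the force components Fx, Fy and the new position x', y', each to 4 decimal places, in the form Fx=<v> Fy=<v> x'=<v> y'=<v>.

F_att = 1·(g−p) = 1·(11,-12) = (11.0000,-12.0000)
o1: d²=65 > ρ²=42 → inactive
o2: d²=25 ≤ ρ²=42; F_rep = 17·(4,-3)/25² = (0.1088,-0.0816)
F = F_att + ΣF_rep = (11.1088,-12.0816)
p' = p + 1/8·F = (-3.6114,6.4898)

Fx=11.1088 Fy=-12.0816 x'=-3.6114 y'=6.4898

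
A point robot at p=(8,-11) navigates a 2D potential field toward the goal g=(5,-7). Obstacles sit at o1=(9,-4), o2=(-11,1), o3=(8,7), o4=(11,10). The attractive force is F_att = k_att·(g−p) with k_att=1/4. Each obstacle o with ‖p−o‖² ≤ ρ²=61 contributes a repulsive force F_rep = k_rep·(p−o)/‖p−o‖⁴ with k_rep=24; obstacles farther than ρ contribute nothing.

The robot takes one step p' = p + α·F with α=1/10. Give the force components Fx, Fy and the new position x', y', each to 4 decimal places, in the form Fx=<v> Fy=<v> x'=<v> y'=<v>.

Fx=-0.7596 Fy=0.9328 x'=7.9240 y'=-10.9067

F_att = 1/4·(g−p) = 1/4·(-3,4) = (-0.7500,1.0000)
o1: d²=50 ≤ ρ²=61; F_rep = 24·(-1,-7)/50² = (-0.0096,-0.0672)
o2: d²=505 > ρ²=61 → inactive
o3: d²=324 > ρ²=61 → inactive
o4: d²=450 > ρ²=61 → inactive
F = F_att + ΣF_rep = (-0.7596,0.9328)
p' = p + 1/10·F = (7.9240,-10.9067)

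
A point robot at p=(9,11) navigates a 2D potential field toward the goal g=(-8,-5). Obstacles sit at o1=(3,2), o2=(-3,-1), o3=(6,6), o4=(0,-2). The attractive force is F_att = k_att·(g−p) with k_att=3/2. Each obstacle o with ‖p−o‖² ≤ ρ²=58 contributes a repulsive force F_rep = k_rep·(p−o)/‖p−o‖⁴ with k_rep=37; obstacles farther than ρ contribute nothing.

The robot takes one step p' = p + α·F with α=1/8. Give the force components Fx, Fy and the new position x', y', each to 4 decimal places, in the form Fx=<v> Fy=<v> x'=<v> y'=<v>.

F_att = 3/2·(g−p) = 3/2·(-17,-16) = (-25.5000,-24.0000)
o1: d²=117 > ρ²=58 → inactive
o2: d²=288 > ρ²=58 → inactive
o3: d²=34 ≤ ρ²=58; F_rep = 37·(3,5)/34² = (0.0960,0.1600)
o4: d²=250 > ρ²=58 → inactive
F = F_att + ΣF_rep = (-25.4040,-23.8400)
p' = p + 1/8·F = (5.8245,8.0200)

Fx=-25.4040 Fy=-23.8400 x'=5.8245 y'=8.0200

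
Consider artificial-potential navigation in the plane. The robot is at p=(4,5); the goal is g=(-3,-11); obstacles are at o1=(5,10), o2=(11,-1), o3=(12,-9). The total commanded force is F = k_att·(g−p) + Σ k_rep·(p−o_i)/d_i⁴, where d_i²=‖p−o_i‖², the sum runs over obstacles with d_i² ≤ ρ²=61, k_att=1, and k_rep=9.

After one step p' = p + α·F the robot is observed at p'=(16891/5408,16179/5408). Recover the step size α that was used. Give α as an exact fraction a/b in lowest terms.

α = 1/8

F_att = 1·(g−p) = 1·(-7,-16) = (-7.0000,-16.0000)
o1: d²=26 ≤ ρ²=61; F_rep = 9·(-1,-5)/26² = (-0.0133,-0.0666)
o2: d²=85 > ρ²=61 → inactive
o3: d²=260 > ρ²=61 → inactive
F = F_att + ΣF_rep = (-7.0133,-16.0666)
Δp = p'−p = (-0.8767,-2.0083); α = Δx/Fx = (-4741/5408) / (-4741/676) = 1/8
check: Δy/Fy = (-10861/5408) / (-10861/676) = 1/8 ✓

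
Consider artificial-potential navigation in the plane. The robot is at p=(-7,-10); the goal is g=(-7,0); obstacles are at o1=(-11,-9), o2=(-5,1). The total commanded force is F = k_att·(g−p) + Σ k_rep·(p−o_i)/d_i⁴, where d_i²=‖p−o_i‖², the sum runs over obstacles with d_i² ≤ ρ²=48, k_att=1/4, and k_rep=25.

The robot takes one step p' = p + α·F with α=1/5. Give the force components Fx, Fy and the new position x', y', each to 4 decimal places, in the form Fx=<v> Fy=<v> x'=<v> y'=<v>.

Fx=0.3460 Fy=2.4135 x'=-6.9308 y'=-9.5173

F_att = 1/4·(g−p) = 1/4·(0,10) = (0.0000,2.5000)
o1: d²=17 ≤ ρ²=48; F_rep = 25·(4,-1)/17² = (0.3460,-0.0865)
o2: d²=125 > ρ²=48 → inactive
F = F_att + ΣF_rep = (0.3460,2.4135)
p' = p + 1/5·F = (-6.9308,-9.5173)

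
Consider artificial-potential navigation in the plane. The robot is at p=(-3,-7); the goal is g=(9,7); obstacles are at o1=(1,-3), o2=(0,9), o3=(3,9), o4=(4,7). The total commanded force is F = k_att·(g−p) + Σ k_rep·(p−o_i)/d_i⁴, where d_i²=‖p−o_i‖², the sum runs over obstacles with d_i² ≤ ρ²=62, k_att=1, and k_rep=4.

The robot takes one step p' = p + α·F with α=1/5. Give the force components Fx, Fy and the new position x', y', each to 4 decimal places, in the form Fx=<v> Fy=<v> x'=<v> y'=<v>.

Fx=11.9844 Fy=13.9844 x'=-0.6031 y'=-4.2031

F_att = 1·(g−p) = 1·(12,14) = (12.0000,14.0000)
o1: d²=32 ≤ ρ²=62; F_rep = 4·(-4,-4)/32² = (-0.0156,-0.0156)
o2: d²=265 > ρ²=62 → inactive
o3: d²=292 > ρ²=62 → inactive
o4: d²=245 > ρ²=62 → inactive
F = F_att + ΣF_rep = (11.9844,13.9844)
p' = p + 1/5·F = (-0.6031,-4.2031)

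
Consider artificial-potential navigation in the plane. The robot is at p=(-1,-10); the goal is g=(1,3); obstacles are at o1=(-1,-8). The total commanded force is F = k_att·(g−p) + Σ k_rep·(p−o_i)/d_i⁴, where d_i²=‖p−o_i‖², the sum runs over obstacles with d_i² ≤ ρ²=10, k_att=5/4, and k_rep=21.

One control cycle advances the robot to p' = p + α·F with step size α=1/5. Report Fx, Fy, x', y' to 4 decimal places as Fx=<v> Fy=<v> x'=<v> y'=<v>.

F_att = 5/4·(g−p) = 5/4·(2,13) = (2.5000,16.2500)
o1: d²=4 ≤ ρ²=10; F_rep = 21·(0,-2)/4² = (0.0000,-2.6250)
F = F_att + ΣF_rep = (2.5000,13.6250)
p' = p + 1/5·F = (-0.5000,-7.2750)

Fx=2.5000 Fy=13.6250 x'=-0.5000 y'=-7.2750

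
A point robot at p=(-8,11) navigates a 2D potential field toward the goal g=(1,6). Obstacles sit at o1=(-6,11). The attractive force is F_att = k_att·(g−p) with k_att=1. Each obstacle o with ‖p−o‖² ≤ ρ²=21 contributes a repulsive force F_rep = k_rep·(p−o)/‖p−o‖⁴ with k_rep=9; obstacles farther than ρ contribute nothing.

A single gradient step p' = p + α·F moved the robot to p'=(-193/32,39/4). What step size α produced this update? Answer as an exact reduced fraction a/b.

F_att = 1·(g−p) = 1·(9,-5) = (9.0000,-5.0000)
o1: d²=4 ≤ ρ²=21; F_rep = 9·(-2,0)/4² = (-1.1250,0.0000)
F = F_att + ΣF_rep = (7.8750,-5.0000)
Δp = p'−p = (1.9688,-1.2500); α = Δx/Fx = (63/32) / (63/8) = 1/4
check: Δy/Fy = (-5/4) / (-5) = 1/4 ✓

α = 1/4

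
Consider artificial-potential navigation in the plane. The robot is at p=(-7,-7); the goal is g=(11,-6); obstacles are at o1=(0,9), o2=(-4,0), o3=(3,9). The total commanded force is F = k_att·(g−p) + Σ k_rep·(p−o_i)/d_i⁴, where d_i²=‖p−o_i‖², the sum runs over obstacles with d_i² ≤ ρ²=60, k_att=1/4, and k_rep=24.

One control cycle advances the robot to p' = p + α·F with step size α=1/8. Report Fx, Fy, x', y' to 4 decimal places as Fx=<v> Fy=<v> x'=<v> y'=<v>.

F_att = 1/4·(g−p) = 1/4·(18,1) = (4.5000,0.2500)
o1: d²=305 > ρ²=60 → inactive
o2: d²=58 ≤ ρ²=60; F_rep = 24·(-3,-7)/58² = (-0.0214,-0.0499)
o3: d²=356 > ρ²=60 → inactive
F = F_att + ΣF_rep = (4.4786,0.2001)
p' = p + 1/8·F = (-6.4402,-6.9750)

Fx=4.4786 Fy=0.2001 x'=-6.4402 y'=-6.9750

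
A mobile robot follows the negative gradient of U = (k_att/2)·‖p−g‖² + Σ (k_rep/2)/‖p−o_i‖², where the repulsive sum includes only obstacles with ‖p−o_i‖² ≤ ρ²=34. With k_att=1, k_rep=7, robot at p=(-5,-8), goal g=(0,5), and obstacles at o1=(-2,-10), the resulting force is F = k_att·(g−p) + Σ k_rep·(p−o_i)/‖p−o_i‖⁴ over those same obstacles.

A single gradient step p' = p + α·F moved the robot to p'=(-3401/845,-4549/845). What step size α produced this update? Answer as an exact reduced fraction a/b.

α = 1/5

F_att = 1·(g−p) = 1·(5,13) = (5.0000,13.0000)
o1: d²=13 ≤ ρ²=34; F_rep = 7·(-3,2)/13² = (-0.1243,0.0828)
F = F_att + ΣF_rep = (4.8757,13.0828)
Δp = p'−p = (0.9751,2.6166); α = Δx/Fx = (824/845) / (824/169) = 1/5
check: Δy/Fy = (2211/845) / (2211/169) = 1/5 ✓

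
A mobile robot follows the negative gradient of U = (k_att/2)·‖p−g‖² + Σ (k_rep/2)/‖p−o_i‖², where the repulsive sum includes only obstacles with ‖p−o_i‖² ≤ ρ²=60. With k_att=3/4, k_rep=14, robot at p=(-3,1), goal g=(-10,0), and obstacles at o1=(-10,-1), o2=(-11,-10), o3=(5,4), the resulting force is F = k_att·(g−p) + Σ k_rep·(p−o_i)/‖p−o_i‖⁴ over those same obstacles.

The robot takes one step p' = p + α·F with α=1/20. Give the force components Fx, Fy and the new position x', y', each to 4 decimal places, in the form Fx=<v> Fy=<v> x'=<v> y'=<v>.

F_att = 3/4·(g−p) = 3/4·(-7,-1) = (-5.2500,-0.7500)
o1: d²=53 ≤ ρ²=60; F_rep = 14·(7,2)/53² = (0.0349,0.0100)
o2: d²=185 > ρ²=60 → inactive
o3: d²=73 > ρ²=60 → inactive
F = F_att + ΣF_rep = (-5.2151,-0.7400)
p' = p + 1/20·F = (-3.2608,0.9630)

Fx=-5.2151 Fy=-0.7400 x'=-3.2608 y'=0.9630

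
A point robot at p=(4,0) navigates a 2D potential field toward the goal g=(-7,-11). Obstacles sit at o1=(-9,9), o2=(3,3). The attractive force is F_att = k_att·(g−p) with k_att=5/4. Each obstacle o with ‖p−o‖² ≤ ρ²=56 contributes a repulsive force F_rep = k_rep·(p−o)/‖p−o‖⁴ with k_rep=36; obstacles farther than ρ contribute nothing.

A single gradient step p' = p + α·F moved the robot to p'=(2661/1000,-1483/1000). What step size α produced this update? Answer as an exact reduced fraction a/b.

F_att = 5/4·(g−p) = 5/4·(-11,-11) = (-13.7500,-13.7500)
o1: d²=250 > ρ²=56 → inactive
o2: d²=10 ≤ ρ²=56; F_rep = 36·(1,-3)/10² = (0.3600,-1.0800)
F = F_att + ΣF_rep = (-13.3900,-14.8300)
Δp = p'−p = (-1.3390,-1.4830); α = Δx/Fx = (-1339/1000) / (-1339/100) = 1/10
check: Δy/Fy = (-1483/1000) / (-1483/100) = 1/10 ✓

α = 1/10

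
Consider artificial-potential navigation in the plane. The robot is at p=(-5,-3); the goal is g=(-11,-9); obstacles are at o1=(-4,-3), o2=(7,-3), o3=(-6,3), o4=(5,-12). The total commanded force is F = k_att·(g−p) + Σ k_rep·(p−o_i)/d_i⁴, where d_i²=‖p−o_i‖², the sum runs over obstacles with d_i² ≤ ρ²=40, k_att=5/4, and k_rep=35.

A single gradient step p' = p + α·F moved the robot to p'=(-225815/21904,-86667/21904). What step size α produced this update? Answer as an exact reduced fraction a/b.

F_att = 5/4·(g−p) = 5/4·(-6,-6) = (-7.5000,-7.5000)
o1: d²=1 ≤ ρ²=40; F_rep = 35·(-1,0)/1² = (-35.0000,0.0000)
o2: d²=144 > ρ²=40 → inactive
o3: d²=37 ≤ ρ²=40; F_rep = 35·(1,-6)/37² = (0.0256,-0.1534)
o4: d²=181 > ρ²=40 → inactive
F = F_att + ΣF_rep = (-42.4744,-7.6534)
Δp = p'−p = (-5.3093,-0.9567); α = Δx/Fx = (-116295/21904) / (-116295/2738) = 1/8
check: Δy/Fy = (-20955/21904) / (-20955/2738) = 1/8 ✓

α = 1/8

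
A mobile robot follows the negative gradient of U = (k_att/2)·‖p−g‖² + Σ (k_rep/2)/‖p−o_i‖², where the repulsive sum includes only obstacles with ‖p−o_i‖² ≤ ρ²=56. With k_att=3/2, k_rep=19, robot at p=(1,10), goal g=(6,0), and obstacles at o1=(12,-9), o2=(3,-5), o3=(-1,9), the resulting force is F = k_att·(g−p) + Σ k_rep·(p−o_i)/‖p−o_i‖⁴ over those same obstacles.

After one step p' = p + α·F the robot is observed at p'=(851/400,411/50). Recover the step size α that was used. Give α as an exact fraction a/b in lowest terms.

F_att = 3/2·(g−p) = 3/2·(5,-10) = (7.5000,-15.0000)
o1: d²=482 > ρ²=56 → inactive
o2: d²=229 > ρ²=56 → inactive
o3: d²=5 ≤ ρ²=56; F_rep = 19·(2,1)/5² = (1.5200,0.7600)
F = F_att + ΣF_rep = (9.0200,-14.2400)
Δp = p'−p = (1.1275,-1.7800); α = Δx/Fx = (451/400) / (451/50) = 1/8
check: Δy/Fy = (-89/50) / (-356/25) = 1/8 ✓

α = 1/8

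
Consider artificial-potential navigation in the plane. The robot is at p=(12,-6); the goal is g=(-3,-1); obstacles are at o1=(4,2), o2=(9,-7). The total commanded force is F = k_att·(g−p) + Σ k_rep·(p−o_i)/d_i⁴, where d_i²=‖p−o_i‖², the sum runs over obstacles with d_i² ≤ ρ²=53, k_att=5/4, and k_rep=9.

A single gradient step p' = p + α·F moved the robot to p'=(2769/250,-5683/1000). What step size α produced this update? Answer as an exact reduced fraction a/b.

F_att = 5/4·(g−p) = 5/4·(-15,5) = (-18.7500,6.2500)
o1: d²=128 > ρ²=53 → inactive
o2: d²=10 ≤ ρ²=53; F_rep = 9·(3,1)/10² = (0.2700,0.0900)
F = F_att + ΣF_rep = (-18.4800,6.3400)
Δp = p'−p = (-0.9240,0.3170); α = Δx/Fx = (-231/250) / (-462/25) = 1/20
check: Δy/Fy = (317/1000) / (317/50) = 1/20 ✓

α = 1/20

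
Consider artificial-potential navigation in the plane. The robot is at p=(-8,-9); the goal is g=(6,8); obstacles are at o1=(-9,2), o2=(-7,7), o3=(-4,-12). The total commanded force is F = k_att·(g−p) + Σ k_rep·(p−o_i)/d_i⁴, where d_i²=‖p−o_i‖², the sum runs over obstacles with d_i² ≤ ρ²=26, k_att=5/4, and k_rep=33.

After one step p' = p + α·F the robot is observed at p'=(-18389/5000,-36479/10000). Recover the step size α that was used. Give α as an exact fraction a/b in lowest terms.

F_att = 5/4·(g−p) = 5/4·(14,17) = (17.5000,21.2500)
o1: d²=122 > ρ²=26 → inactive
o2: d²=257 > ρ²=26 → inactive
o3: d²=25 ≤ ρ²=26; F_rep = 33·(-4,3)/25² = (-0.2112,0.1584)
F = F_att + ΣF_rep = (17.2888,21.4084)
Δp = p'−p = (4.3222,5.3521); α = Δx/Fx = (21611/5000) / (21611/1250) = 1/4
check: Δy/Fy = (53521/10000) / (53521/2500) = 1/4 ✓

α = 1/4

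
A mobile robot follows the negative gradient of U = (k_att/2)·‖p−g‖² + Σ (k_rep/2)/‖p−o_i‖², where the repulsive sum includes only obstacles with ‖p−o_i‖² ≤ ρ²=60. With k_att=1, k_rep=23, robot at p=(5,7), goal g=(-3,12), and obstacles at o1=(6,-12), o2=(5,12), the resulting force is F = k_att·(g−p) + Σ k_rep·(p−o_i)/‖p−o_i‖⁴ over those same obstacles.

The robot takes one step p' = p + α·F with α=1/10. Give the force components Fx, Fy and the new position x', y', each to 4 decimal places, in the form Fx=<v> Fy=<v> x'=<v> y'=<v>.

Fx=-8.0000 Fy=4.8160 x'=4.2000 y'=7.4816

F_att = 1·(g−p) = 1·(-8,5) = (-8.0000,5.0000)
o1: d²=362 > ρ²=60 → inactive
o2: d²=25 ≤ ρ²=60; F_rep = 23·(0,-5)/25² = (0.0000,-0.1840)
F = F_att + ΣF_rep = (-8.0000,4.8160)
p' = p + 1/10·F = (4.2000,7.4816)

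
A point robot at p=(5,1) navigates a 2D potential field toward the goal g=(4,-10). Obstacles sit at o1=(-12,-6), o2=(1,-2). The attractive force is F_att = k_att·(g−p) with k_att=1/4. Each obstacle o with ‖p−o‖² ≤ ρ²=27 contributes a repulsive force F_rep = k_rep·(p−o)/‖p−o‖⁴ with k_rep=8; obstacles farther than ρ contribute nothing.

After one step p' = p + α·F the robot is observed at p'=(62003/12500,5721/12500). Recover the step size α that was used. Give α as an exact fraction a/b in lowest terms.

F_att = 1/4·(g−p) = 1/4·(-1,-11) = (-0.2500,-2.7500)
o1: d²=338 > ρ²=27 → inactive
o2: d²=25 ≤ ρ²=27; F_rep = 8·(4,3)/25² = (0.0512,0.0384)
F = F_att + ΣF_rep = (-0.1988,-2.7116)
Δp = p'−p = (-0.0398,-0.5423); α = Δx/Fx = (-497/12500) / (-497/2500) = 1/5
check: Δy/Fy = (-6779/12500) / (-6779/2500) = 1/5 ✓

α = 1/5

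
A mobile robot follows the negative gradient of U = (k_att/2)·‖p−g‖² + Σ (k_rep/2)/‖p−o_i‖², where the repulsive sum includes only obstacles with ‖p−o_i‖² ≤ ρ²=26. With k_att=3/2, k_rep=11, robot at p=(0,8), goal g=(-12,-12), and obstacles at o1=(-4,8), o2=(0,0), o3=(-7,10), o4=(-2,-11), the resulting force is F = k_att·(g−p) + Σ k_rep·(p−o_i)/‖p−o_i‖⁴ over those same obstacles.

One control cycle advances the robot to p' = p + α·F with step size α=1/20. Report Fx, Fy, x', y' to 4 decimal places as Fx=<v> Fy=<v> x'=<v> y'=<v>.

F_att = 3/2·(g−p) = 3/2·(-12,-20) = (-18.0000,-30.0000)
o1: d²=16 ≤ ρ²=26; F_rep = 11·(4,0)/16² = (0.1719,0.0000)
o2: d²=64 > ρ²=26 → inactive
o3: d²=53 > ρ²=26 → inactive
o4: d²=365 > ρ²=26 → inactive
F = F_att + ΣF_rep = (-17.8281,-30.0000)
p' = p + 1/20·F = (-0.8914,6.5000)

Fx=-17.8281 Fy=-30.0000 x'=-0.8914 y'=6.5000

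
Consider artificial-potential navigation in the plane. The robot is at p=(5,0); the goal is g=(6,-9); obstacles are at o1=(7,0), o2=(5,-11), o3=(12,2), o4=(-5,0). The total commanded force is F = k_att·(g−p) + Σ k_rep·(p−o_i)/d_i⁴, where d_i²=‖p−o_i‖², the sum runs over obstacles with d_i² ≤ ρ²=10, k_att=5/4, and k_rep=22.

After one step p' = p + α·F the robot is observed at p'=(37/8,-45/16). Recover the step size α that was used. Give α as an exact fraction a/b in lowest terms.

F_att = 5/4·(g−p) = 5/4·(1,-9) = (1.2500,-11.2500)
o1: d²=4 ≤ ρ²=10; F_rep = 22·(-2,0)/4² = (-2.7500,0.0000)
o2: d²=121 > ρ²=10 → inactive
o3: d²=53 > ρ²=10 → inactive
o4: d²=100 > ρ²=10 → inactive
F = F_att + ΣF_rep = (-1.5000,-11.2500)
Δp = p'−p = (-0.3750,-2.8125); α = Δx/Fx = (-3/8) / (-3/2) = 1/4
check: Δy/Fy = (-45/16) / (-45/4) = 1/4 ✓

α = 1/4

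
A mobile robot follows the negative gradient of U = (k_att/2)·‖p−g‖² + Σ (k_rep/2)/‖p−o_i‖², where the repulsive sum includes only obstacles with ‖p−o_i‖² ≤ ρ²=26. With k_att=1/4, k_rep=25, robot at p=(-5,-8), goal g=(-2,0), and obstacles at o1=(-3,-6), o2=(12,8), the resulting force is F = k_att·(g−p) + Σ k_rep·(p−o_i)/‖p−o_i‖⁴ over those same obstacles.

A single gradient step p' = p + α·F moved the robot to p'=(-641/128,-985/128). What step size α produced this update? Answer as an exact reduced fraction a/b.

α = 1/4

F_att = 1/4·(g−p) = 1/4·(3,8) = (0.7500,2.0000)
o1: d²=8 ≤ ρ²=26; F_rep = 25·(-2,-2)/8² = (-0.7812,-0.7812)
o2: d²=545 > ρ²=26 → inactive
F = F_att + ΣF_rep = (-0.0312,1.2188)
Δp = p'−p = (-0.0078,0.3047); α = Δx/Fx = (-1/128) / (-1/32) = 1/4
check: Δy/Fy = (39/128) / (39/32) = 1/4 ✓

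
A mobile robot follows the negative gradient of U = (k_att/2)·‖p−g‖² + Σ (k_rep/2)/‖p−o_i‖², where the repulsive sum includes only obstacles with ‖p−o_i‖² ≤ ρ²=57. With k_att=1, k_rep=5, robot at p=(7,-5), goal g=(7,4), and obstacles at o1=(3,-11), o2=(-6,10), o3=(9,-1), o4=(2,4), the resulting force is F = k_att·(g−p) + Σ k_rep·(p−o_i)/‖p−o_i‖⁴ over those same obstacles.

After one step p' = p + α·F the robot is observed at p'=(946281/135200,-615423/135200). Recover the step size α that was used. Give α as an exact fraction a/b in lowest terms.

α = 1/20

F_att = 1·(g−p) = 1·(0,9) = (0.0000,9.0000)
o1: d²=52 ≤ ρ²=57; F_rep = 5·(4,6)/52² = (0.0074,0.0111)
o2: d²=394 > ρ²=57 → inactive
o3: d²=20 ≤ ρ²=57; F_rep = 5·(-2,-4)/20² = (-0.0250,-0.0500)
o4: d²=106 > ρ²=57 → inactive
F = F_att + ΣF_rep = (-0.0176,8.9611)
Δp = p'−p = (-0.0009,0.4481); α = Δx/Fx = (-119/135200) / (-119/6760) = 1/20
check: Δy/Fy = (60577/135200) / (60577/6760) = 1/20 ✓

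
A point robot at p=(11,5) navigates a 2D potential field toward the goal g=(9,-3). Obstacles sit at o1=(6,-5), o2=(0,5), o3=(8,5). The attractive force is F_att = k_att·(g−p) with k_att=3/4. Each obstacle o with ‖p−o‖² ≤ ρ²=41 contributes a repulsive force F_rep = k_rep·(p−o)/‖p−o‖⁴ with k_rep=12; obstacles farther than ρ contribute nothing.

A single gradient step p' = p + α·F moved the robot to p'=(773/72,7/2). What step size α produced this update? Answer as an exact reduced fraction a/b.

α = 1/4

F_att = 3/4·(g−p) = 3/4·(-2,-8) = (-1.5000,-6.0000)
o1: d²=125 > ρ²=41 → inactive
o2: d²=121 > ρ²=41 → inactive
o3: d²=9 ≤ ρ²=41; F_rep = 12·(3,0)/9² = (0.4444,0.0000)
F = F_att + ΣF_rep = (-1.0556,-6.0000)
Δp = p'−p = (-0.2639,-1.5000); α = Δx/Fx = (-19/72) / (-19/18) = 1/4
check: Δy/Fy = (-3/2) / (-6) = 1/4 ✓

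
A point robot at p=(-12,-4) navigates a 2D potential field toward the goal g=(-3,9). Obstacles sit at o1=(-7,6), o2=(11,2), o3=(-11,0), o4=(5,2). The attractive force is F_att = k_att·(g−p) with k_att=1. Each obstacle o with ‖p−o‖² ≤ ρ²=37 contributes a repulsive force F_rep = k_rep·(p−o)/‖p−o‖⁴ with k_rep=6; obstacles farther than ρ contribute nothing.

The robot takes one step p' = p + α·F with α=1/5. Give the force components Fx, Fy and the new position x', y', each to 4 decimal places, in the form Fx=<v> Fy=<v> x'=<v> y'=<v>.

Fx=8.9792 Fy=12.9170 x'=-10.2042 y'=-1.4166

F_att = 1·(g−p) = 1·(9,13) = (9.0000,13.0000)
o1: d²=125 > ρ²=37 → inactive
o2: d²=565 > ρ²=37 → inactive
o3: d²=17 ≤ ρ²=37; F_rep = 6·(-1,-4)/17² = (-0.0208,-0.0830)
o4: d²=325 > ρ²=37 → inactive
F = F_att + ΣF_rep = (8.9792,12.9170)
p' = p + 1/5·F = (-10.2042,-1.4166)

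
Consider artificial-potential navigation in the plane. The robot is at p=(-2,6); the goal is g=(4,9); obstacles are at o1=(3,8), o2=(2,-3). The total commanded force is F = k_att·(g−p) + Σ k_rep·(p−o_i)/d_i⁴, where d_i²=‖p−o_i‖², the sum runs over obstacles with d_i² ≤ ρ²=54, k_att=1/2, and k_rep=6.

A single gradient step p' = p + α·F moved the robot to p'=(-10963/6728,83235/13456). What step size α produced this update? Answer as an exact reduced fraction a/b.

α = 1/8

F_att = 1/2·(g−p) = 1/2·(6,3) = (3.0000,1.5000)
o1: d²=29 ≤ ρ²=54; F_rep = 6·(-5,-2)/29² = (-0.0357,-0.0143)
o2: d²=97 > ρ²=54 → inactive
F = F_att + ΣF_rep = (2.9643,1.4857)
Δp = p'−p = (0.3705,0.1857); α = Δx/Fx = (2493/6728) / (2493/841) = 1/8
check: Δy/Fy = (2499/13456) / (2499/1682) = 1/8 ✓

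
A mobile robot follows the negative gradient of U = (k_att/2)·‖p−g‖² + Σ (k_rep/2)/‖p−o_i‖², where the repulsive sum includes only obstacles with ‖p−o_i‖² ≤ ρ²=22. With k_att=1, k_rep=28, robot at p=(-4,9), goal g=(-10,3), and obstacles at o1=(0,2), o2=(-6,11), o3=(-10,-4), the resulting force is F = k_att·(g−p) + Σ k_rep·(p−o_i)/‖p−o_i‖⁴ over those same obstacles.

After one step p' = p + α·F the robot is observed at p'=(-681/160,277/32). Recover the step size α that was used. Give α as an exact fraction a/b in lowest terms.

F_att = 1·(g−p) = 1·(-6,-6) = (-6.0000,-6.0000)
o1: d²=65 > ρ²=22 → inactive
o2: d²=8 ≤ ρ²=22; F_rep = 28·(2,-2)/8² = (0.8750,-0.8750)
o3: d²=205 > ρ²=22 → inactive
F = F_att + ΣF_rep = (-5.1250,-6.8750)
Δp = p'−p = (-0.2562,-0.3438); α = Δx/Fx = (-41/160) / (-41/8) = 1/20
check: Δy/Fy = (-11/32) / (-55/8) = 1/20 ✓

α = 1/20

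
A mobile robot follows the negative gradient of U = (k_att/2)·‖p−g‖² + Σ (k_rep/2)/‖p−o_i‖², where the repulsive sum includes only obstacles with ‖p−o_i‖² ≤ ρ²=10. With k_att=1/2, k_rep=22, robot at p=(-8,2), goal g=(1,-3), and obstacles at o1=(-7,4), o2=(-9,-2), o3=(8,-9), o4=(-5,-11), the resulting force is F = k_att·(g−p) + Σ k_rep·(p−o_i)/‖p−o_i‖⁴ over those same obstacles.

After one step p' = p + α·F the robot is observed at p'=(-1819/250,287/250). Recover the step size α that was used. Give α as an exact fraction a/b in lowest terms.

F_att = 1/2·(g−p) = 1/2·(9,-5) = (4.5000,-2.5000)
o1: d²=5 ≤ ρ²=10; F_rep = 22·(-1,-2)/5² = (-0.8800,-1.7600)
o2: d²=17 > ρ²=10 → inactive
o3: d²=377 > ρ²=10 → inactive
o4: d²=178 > ρ²=10 → inactive
F = F_att + ΣF_rep = (3.6200,-4.2600)
Δp = p'−p = (0.7240,-0.8520); α = Δx/Fx = (181/250) / (181/50) = 1/5
check: Δy/Fy = (-213/250) / (-213/50) = 1/5 ✓

α = 1/5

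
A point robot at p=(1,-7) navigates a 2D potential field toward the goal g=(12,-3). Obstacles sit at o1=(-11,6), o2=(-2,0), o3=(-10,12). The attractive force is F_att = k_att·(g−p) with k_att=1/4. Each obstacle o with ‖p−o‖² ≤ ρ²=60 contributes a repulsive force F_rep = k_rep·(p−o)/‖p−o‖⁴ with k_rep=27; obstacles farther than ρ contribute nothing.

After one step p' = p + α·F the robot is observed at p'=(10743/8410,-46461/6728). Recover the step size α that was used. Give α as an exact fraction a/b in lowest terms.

α = 1/10

F_att = 1/4·(g−p) = 1/4·(11,4) = (2.7500,1.0000)
o1: d²=313 > ρ²=60 → inactive
o2: d²=58 ≤ ρ²=60; F_rep = 27·(3,-7)/58² = (0.0241,-0.0562)
o3: d²=482 > ρ²=60 → inactive
F = F_att + ΣF_rep = (2.7741,0.9438)
Δp = p'−p = (0.2774,0.0944); α = Δx/Fx = (2333/8410) / (2333/841) = 1/10
check: Δy/Fy = (635/6728) / (3175/3364) = 1/10 ✓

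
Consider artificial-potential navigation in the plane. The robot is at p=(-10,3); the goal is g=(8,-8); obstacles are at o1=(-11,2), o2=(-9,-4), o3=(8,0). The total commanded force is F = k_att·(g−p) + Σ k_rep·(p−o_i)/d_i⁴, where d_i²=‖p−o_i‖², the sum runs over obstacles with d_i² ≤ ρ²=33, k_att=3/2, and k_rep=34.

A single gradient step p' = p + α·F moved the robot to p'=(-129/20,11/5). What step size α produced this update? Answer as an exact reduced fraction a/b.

α = 1/10

F_att = 3/2·(g−p) = 3/2·(18,-11) = (27.0000,-16.5000)
o1: d²=2 ≤ ρ²=33; F_rep = 34·(1,1)/2² = (8.5000,8.5000)
o2: d²=50 > ρ²=33 → inactive
o3: d²=333 > ρ²=33 → inactive
F = F_att + ΣF_rep = (35.5000,-8.0000)
Δp = p'−p = (3.5500,-0.8000); α = Δx/Fx = (71/20) / (71/2) = 1/10
check: Δy/Fy = (-4/5) / (-8) = 1/10 ✓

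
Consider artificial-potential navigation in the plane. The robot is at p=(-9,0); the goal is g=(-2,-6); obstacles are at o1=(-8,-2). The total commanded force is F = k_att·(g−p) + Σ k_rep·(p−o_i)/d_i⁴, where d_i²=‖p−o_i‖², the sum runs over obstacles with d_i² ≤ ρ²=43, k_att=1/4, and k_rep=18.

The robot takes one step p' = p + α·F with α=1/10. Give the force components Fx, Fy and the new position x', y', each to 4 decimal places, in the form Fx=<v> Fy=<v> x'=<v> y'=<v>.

Fx=1.0300 Fy=-0.0600 x'=-8.8970 y'=-0.0060

F_att = 1/4·(g−p) = 1/4·(7,-6) = (1.7500,-1.5000)
o1: d²=5 ≤ ρ²=43; F_rep = 18·(-1,2)/5² = (-0.7200,1.4400)
F = F_att + ΣF_rep = (1.0300,-0.0600)
p' = p + 1/10·F = (-8.8970,-0.0060)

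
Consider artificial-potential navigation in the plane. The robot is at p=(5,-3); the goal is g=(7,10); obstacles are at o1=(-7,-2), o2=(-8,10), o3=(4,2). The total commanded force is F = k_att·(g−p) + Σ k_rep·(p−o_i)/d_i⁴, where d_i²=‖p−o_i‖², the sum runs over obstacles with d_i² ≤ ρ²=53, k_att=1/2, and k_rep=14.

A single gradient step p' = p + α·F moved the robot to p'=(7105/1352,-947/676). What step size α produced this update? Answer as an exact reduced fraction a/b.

F_att = 1/2·(g−p) = 1/2·(2,13) = (1.0000,6.5000)
o1: d²=145 > ρ²=53 → inactive
o2: d²=338 > ρ²=53 → inactive
o3: d²=26 ≤ ρ²=53; F_rep = 14·(1,-5)/26² = (0.0207,-0.1036)
F = F_att + ΣF_rep = (1.0207,6.3964)
Δp = p'−p = (0.2552,1.5991); α = Δx/Fx = (345/1352) / (345/338) = 1/4
check: Δy/Fy = (1081/676) / (1081/169) = 1/4 ✓

α = 1/4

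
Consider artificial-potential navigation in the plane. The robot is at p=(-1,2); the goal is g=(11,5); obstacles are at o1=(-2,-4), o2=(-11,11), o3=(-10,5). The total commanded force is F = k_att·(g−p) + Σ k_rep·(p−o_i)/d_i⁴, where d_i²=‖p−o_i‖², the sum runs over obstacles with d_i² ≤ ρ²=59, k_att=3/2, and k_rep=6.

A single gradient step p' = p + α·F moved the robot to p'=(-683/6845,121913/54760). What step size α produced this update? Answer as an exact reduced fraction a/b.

α = 1/20

F_att = 3/2·(g−p) = 3/2·(12,3) = (18.0000,4.5000)
o1: d²=37 ≤ ρ²=59; F_rep = 6·(1,6)/37² = (0.0044,0.0263)
o2: d²=181 > ρ²=59 → inactive
o3: d²=90 > ρ²=59 → inactive
F = F_att + ΣF_rep = (18.0044,4.5263)
Δp = p'−p = (0.9002,0.2263); α = Δx/Fx = (6162/6845) / (24648/1369) = 1/20
check: Δy/Fy = (12393/54760) / (12393/2738) = 1/20 ✓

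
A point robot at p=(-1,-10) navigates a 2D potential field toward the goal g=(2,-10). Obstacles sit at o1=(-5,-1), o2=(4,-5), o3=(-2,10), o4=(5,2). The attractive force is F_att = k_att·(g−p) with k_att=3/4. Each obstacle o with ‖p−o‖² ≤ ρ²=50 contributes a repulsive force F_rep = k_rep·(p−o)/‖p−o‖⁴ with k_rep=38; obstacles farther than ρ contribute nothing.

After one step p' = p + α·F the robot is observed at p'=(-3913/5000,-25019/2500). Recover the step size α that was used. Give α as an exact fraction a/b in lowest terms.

α = 1/10

F_att = 3/4·(g−p) = 3/4·(3,0) = (2.2500,0.0000)
o1: d²=97 > ρ²=50 → inactive
o2: d²=50 ≤ ρ²=50; F_rep = 38·(-5,-5)/50² = (-0.0760,-0.0760)
o3: d²=401 > ρ²=50 → inactive
o4: d²=180 > ρ²=50 → inactive
F = F_att + ΣF_rep = (2.1740,-0.0760)
Δp = p'−p = (0.2174,-0.0076); α = Δx/Fx = (1087/5000) / (1087/500) = 1/10
check: Δy/Fy = (-19/2500) / (-19/250) = 1/10 ✓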